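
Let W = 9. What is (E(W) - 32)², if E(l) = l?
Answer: 529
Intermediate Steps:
(E(W) - 32)² = (9 - 32)² = (-23)² = 529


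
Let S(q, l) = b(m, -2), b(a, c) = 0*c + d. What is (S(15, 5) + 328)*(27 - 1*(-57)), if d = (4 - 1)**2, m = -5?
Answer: 28308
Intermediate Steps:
d = 9 (d = 3**2 = 9)
b(a, c) = 9 (b(a, c) = 0*c + 9 = 0 + 9 = 9)
S(q, l) = 9
(S(15, 5) + 328)*(27 - 1*(-57)) = (9 + 328)*(27 - 1*(-57)) = 337*(27 + 57) = 337*84 = 28308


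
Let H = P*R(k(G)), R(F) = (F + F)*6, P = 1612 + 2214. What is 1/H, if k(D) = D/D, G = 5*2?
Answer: 1/45912 ≈ 2.1781e-5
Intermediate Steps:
G = 10
P = 3826
k(D) = 1
R(F) = 12*F (R(F) = (2*F)*6 = 12*F)
H = 45912 (H = 3826*(12*1) = 3826*12 = 45912)
1/H = 1/45912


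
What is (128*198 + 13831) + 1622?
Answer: 40797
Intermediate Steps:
(128*198 + 13831) + 1622 = (25344 + 13831) + 1622 = 39175 + 1622 = 40797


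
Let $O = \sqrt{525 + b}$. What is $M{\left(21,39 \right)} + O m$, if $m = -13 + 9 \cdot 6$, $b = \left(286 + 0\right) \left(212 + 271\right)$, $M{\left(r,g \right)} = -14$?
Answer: $-14 + 123 \sqrt{15407} \approx 15253.0$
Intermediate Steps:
$b = 138138$ ($b = 286 \cdot 483 = 138138$)
$m = 41$ ($m = -13 + 54 = 41$)
$O = 3 \sqrt{15407}$ ($O = \sqrt{525 + 138138} = \sqrt{138663} = 3 \sqrt{15407} \approx 372.38$)
$M{\left(21,39 \right)} + O m = -14 + 3 \sqrt{15407} \cdot 41 = -14 + 123 \sqrt{15407}$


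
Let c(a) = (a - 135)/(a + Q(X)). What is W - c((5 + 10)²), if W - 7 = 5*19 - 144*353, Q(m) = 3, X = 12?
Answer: -1927755/38 ≈ -50730.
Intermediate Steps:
c(a) = (-135 + a)/(3 + a) (c(a) = (a - 135)/(a + 3) = (-135 + a)/(3 + a))
W = -50730 (W = 7 + (5*19 - 144*353) = 7 + (95 - 50832) = 7 - 50737 = -50730)
W - c((5 + 10)²) = -50730 - (-135 + (5 + 10)²)/(3 + (5 + 10)²) = -50730 - (-135 + 15²)/(3 + 15²) = -50730 - (-135 + 225)/(3 + 225) = -50730 - 90/228 = -50730 - 1*15/38 = -50730 - 15/38 = -1927755/38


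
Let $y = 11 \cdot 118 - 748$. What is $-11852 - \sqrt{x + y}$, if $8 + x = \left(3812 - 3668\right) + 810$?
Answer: $-11852 - 2 \sqrt{374} \approx -11891.0$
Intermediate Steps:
$x = 946$ ($x = -8 + \left(\left(3812 - 3668\right) + 810\right) = -8 + \left(144 + 810\right) = -8 + 954 = 946$)
$y = 550$ ($y = 1298 - 748 = 550$)
$-11852 - \sqrt{x + y} = -11852 - \sqrt{946 + 550} = -11852 - \sqrt{1496} = -11852 - 2 \sqrt{374}$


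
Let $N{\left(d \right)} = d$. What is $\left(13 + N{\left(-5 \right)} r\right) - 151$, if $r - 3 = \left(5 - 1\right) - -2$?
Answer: $-183$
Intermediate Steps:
$r = 9$ ($r = 3 + \left(\left(5 - 1\right) - -2\right) = 3 + \left(\left(5 - 1\right) + 2\right) = 3 + \left(4 + 2\right) = 3 + 6 = 9$)
$\left(13 + N{\left(-5 \right)} r\right) - 151 = \left(13 - 45\right) - 151 = -32 - 151 = -183$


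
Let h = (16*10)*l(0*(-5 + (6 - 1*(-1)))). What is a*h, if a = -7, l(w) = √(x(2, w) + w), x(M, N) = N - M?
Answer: -1120*I*√2 ≈ -1583.9*I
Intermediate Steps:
l(w) = √(-2 + 2*w) (l(w) = √((w - 1*2) + w) = √((w - 2) + w) = √((-2 + w) + w) = √(-2 + 2*w))
h = 160*I*√2 (h = (16*10)*√(-2 + 2*(0*(-5 + (6 - 1*(-1))))) = 160*√(-2 + 2*(0*(-5 + (6 + 1)))) = 160*√(-2 + 2*(0*(-5 + 7))) = 160*√(-2 + 2*(0*2)) = 160*√(-2 + 2*0) = 160*√(-2 + 0) = 160*√(-2) = 160*(I*√2) = 160*I*√2 ≈ 226.27*I)
a*h = -1120*I*√2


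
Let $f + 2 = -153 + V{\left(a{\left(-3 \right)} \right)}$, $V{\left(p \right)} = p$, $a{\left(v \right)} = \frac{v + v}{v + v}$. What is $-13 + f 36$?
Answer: $-5557$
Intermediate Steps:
$a{\left(v \right)} = 1$ ($a{\left(v \right)} = \frac{2 v}{2 v} = 2 v \frac{1}{2 v} = 1$)
$f = -154$ ($f = -2 + \left(-153 + 1\right) = -2 - 152 = -154$)
$-13 + f 36 = -13 - 5544 = -5557$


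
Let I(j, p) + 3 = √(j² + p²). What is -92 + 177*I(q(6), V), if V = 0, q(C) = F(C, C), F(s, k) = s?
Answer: 439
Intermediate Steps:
q(C) = C
I(j, p) = -3 + √(j² + p²)
-92 + 177*I(q(6), V) = -92 + 177*(-3 + √(6² + 0²)) = -92 + 177*(-3 + √(36 + 0)) = -92 + 177*(-3 + √36) = -92 + 177*(-3 + 6) = -92 + 177*3 = -92 + 531 = 439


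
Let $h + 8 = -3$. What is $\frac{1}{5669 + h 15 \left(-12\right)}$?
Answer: $\frac{1}{7649} \approx 0.00013074$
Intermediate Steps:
$h = -11$ ($h = -8 - 3 = -11$)
$\frac{1}{5669 + h 15 \left(-12\right)} = \frac{1}{5669 + \left(-11\right) 15 \left(-12\right)} = \frac{1}{5669 - -1980} = \frac{1}{5669 + 1980} = \frac{1}{7649}$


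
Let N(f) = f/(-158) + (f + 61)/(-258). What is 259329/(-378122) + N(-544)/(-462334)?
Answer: -407295624552513/593858976972956 ≈ -0.68585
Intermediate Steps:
N(f) = -61/258 - 104*f/10191 (N(f) = f*(-1/158) + (61 + f)*(-1/258) = -f/158 + (-61/258 - f/258) = -61/258 - 104*f/10191)
259329/(-378122) + N(-544)/(-462334) = 259329/(-378122) + (-61/258 - 104/10191*(-544))/(-462334) = 259329*(-1/378122) + (-61/258 + 56576/10191)*(-1/462334) = -259329/378122 + (36111/6794)*(-1/462334) = -259329/378122 - 36111/3141097196 = -407295624552513/593858976972956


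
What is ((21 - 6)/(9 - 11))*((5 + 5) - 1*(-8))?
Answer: -135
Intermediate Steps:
((21 - 6)/(9 - 11))*((5 + 5) - 1*(-8)) = (15/(-2))*(10 + 8) = (15*(-½))*18 = -15/2*18 = -135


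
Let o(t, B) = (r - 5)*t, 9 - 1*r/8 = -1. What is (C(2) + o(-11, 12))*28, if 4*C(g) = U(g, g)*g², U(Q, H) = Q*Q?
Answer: -22988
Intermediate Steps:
r = 80 (r = 72 - 8*(-1) = 72 + 8 = 80)
U(Q, H) = Q²
o(t, B) = 75*t (o(t, B) = (80 - 5)*t = 75*t)
C(g) = g⁴/4 (C(g) = (g²*g²)/4 = g⁴/4)
(C(2) + o(-11, 12))*28 = ((¼)*2⁴ + 75*(-11))*28 = ((¼)*16 - 825)*28 = (4 - 825)*28 = -821*28 = -22988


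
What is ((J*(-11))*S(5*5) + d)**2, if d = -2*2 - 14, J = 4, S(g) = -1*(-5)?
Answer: 56644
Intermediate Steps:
S(g) = 5
d = -18 (d = -4 - 14 = -18)
((J*(-11))*S(5*5) + d)**2 = ((4*(-11))*5 - 18)**2 = (-44*5 - 18)**2 = (-220 - 18)**2 = (-238)**2 = 56644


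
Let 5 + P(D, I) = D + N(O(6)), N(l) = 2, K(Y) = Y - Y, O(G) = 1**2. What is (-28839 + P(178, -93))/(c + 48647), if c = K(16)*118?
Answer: -28664/48647 ≈ -0.58922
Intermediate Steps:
O(G) = 1
K(Y) = 0
c = 0 (c = 0*118 = 0)
P(D, I) = -3 + D (P(D, I) = -5 + (D + 2) = -5 + (2 + D) = -3 + D)
(-28839 + P(178, -93))/(c + 48647) = (-28839 + (-3 + 178))/(0 + 48647) = (-28839 + 175)/48647 = -28664*1/48647 = -28664/48647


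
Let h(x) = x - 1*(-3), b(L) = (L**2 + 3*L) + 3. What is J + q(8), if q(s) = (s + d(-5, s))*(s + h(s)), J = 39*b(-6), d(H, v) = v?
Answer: 1123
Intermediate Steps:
b(L) = 3 + L**2 + 3*L
h(x) = 3 + x (h(x) = x + 3 = 3 + x)
J = 819 (J = 39*(3 + (-6)**2 + 3*(-6)) = 39*(3 + 36 - 18) = 39*21 = 819)
q(s) = 2*s*(3 + 2*s) (q(s) = (s + s)*(s + (3 + s)) = (2*s)*(3 + 2*s) = 2*s*(3 + 2*s))
J + q(8) = 819 + 2*8*(3 + 2*8) = 819 + 2*8*(3 + 16) = 819 + 2*8*19 = 819 + 304 = 1123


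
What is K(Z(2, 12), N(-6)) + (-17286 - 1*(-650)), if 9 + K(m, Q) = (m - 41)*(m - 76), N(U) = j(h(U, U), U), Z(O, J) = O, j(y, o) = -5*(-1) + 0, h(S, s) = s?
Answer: -13759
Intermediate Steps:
j(y, o) = 5 (j(y, o) = 5 + 0 = 5)
N(U) = 5
K(m, Q) = -9 + (-76 + m)*(-41 + m) (K(m, Q) = -9 + (m - 41)*(m - 76) = -9 + (-41 + m)*(-76 + m) = -9 + (-76 + m)*(-41 + m))
K(Z(2, 12), N(-6)) + (-17286 - 1*(-650)) = (3107 + 2**2 - 117*2) + (-17286 - 1*(-650)) = (3107 + 4 - 234) + (-17286 + 650) = 2877 - 16636 = -13759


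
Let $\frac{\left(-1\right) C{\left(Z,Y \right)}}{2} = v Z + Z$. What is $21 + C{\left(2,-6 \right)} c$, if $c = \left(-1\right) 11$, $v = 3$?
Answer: $197$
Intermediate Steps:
$c = -11$
$C{\left(Z,Y \right)} = - 8 Z$ ($C{\left(Z,Y \right)} = - 2 \left(3 Z + Z\right) = - 2 \cdot 4 Z = - 8 Z$)
$21 + C{\left(2,-6 \right)} c = 21 + \left(-8\right) 2 \left(-11\right) = 21 - -176 = 21 + 176 = 197$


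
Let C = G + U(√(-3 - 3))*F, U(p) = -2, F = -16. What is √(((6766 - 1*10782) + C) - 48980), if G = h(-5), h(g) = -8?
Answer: 2*I*√13243 ≈ 230.16*I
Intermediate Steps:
G = -8
C = 24 (C = -8 - 2*(-16) = -8 + 32 = 24)
√(((6766 - 1*10782) + C) - 48980) = √(((6766 - 1*10782) + 24) - 48980) = √(((6766 - 10782) + 24) - 48980) = √((-4016 + 24) - 48980) = √(-3992 - 48980) = √(-52972) = 2*I*√13243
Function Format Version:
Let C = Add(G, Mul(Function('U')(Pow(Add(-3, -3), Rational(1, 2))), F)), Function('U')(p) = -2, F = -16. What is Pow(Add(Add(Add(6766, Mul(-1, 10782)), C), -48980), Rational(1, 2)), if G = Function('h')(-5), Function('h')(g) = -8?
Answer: Mul(2, I, Pow(13243, Rational(1, 2))) ≈ Mul(230.16, I)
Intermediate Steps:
G = -8
C = 24 (C = Add(-8, Mul(-2, -16)) = Add(-8, 32) = 24)
Pow(Add(Add(Add(6766, Mul(-1, 10782)), C), -48980), Rational(1, 2)) = Pow(Add(Add(Add(6766, Mul(-1, 10782)), 24), -48980), Rational(1, 2)) = Pow(Add(Add(Add(6766, -10782), 24), -48980), Rational(1, 2)) = Pow(Add(Add(-4016, 24), -48980), Rational(1, 2)) = Pow(Add(-3992, -48980), Rational(1, 2)) = Pow(-52972, Rational(1, 2)) = Mul(2, I, Pow(13243, Rational(1, 2)))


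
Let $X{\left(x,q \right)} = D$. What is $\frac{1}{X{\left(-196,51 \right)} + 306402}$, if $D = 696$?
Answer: $\frac{1}{307098} \approx 3.2563 \cdot 10^{-6}$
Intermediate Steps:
$X{\left(x,q \right)} = 696$
$\frac{1}{X{\left(-196,51 \right)} + 306402} = \frac{1}{696 + 306402} = \frac{1}{307098}$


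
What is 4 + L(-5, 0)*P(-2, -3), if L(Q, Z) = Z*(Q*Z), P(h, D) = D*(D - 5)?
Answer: 4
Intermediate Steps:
P(h, D) = D*(-5 + D)
L(Q, Z) = Q*Z²
4 + L(-5, 0)*P(-2, -3) = 4 + (-5*0²)*(-3*(-5 - 3)) = 4 + (-5*0)*(-3*(-8)) = 4 + 0*24 = 4 + 0 = 4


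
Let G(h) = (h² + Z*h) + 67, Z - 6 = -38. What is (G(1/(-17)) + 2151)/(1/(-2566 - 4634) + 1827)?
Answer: 4619138400/3801621311 ≈ 1.2150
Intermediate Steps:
Z = -32 (Z = 6 - 38 = -32)
G(h) = 67 + h² - 32*h (G(h) = (h² - 32*h) + 67 = 67 + h² - 32*h)
(G(1/(-17)) + 2151)/(1/(-2566 - 4634) + 1827) = ((67 + (1/(-17))² - 32/(-17)) + 2151)/(1/(-2566 - 4634) + 1827) = ((67 + (-1/17)² - 32*(-1/17)) + 2151)/(1/(-7200) + 1827) = ((67 + 1/289 + 32/17) + 2151)/(-1/7200 + 1827) = (19908/289 + 2151)/(13154399/7200) = (641547/289)*(7200/13154399) = 4619138400/3801621311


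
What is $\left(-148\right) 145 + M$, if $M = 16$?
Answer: $-21444$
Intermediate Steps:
$\left(-148\right) 145 + M = \left(-148\right) 145 + 16 = -21460 + 16 = -21444$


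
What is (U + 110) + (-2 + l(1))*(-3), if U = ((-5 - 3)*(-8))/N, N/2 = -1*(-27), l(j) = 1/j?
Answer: 3083/27 ≈ 114.19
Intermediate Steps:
N = 54 (N = 2*(-1*(-27)) = 2*27 = 54)
U = 32/27 (U = ((-5 - 3)*(-8))/54 = -8*(-8)*(1/54) = 64*(1/54) = 32/27 ≈ 1.1852)
(U + 110) + (-2 + l(1))*(-3) = (32/27 + 110) + (-2 + 1/1)*(-3) = 3002/27 + (-2 + 1)*(-3) = 3002/27 - 1*(-3) = 3002/27 + 3 = 3083/27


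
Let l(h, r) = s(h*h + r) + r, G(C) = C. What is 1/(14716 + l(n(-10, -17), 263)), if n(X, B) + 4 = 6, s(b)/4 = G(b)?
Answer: 1/16047 ≈ 6.2317e-5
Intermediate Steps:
s(b) = 4*b
n(X, B) = 2 (n(X, B) = -4 + 6 = 2)
l(h, r) = 4*h² + 5*r (l(h, r) = 4*(h*h + r) + r = 4*(h² + r) + r = 4*(r + h²) + r = (4*r + 4*h²) + r = 4*h² + 5*r)
1/(14716 + l(n(-10, -17), 263)) = 1/(14716 + (4*2² + 5*263)) = 1/(14716 + (4*4 + 1315)) = 1/(14716 + (16 + 1315)) = 1/(14716 + 1331) = 1/16047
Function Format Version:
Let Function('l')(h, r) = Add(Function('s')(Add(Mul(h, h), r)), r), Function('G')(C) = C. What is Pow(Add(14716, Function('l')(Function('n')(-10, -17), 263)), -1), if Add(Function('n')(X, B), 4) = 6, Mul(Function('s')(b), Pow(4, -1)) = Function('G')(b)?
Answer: Rational(1, 16047) ≈ 6.2317e-5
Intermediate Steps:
Function('s')(b) = Mul(4, b)
Function('n')(X, B) = 2 (Function('n')(X, B) = Add(-4, 6) = 2)
Function('l')(h, r) = Add(Mul(4, Pow(h, 2)), Mul(5, r)) (Function('l')(h, r) = Add(Mul(4, Add(Mul(h, h), r)), r) = Add(Mul(4, Add(Pow(h, 2), r)), r) = Add(Mul(4, Add(r, Pow(h, 2))), r) = Add(Add(Mul(4, r), Mul(4, Pow(h, 2))), r) = Add(Mul(4, Pow(h, 2)), Mul(5, r)))
Pow(Add(14716, Function('l')(Function('n')(-10, -17), 263)), -1) = Pow(Add(14716, Add(Mul(4, Pow(2, 2)), Mul(5, 263))), -1) = Pow(Add(14716, Add(Mul(4, 4), 1315)), -1) = Pow(Add(14716, Add(16, 1315)), -1) = Pow(Add(14716, 1331), -1) = Pow(16047, -1) = Rational(1, 16047)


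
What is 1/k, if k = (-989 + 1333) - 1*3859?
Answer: -1/3515 ≈ -0.00028449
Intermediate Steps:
k = -3515 (k = 344 - 3859 = -3515)
1/k = 1/(-3515) = -1/3515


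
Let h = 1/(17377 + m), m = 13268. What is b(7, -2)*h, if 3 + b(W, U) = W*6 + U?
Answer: 37/30645 ≈ 0.0012074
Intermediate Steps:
b(W, U) = -3 + U + 6*W (b(W, U) = -3 + (W*6 + U) = -3 + (6*W + U) = -3 + (U + 6*W) = -3 + U + 6*W)
h = 1/30645 (h = 1/(17377 + 13268) = 1/30645 ≈ 3.2632e-5)
b(7, -2)*h = (-3 - 2 + 6*7)*(1/30645) = (-3 - 2 + 42)*(1/30645) = 37*(1/30645) = 37/30645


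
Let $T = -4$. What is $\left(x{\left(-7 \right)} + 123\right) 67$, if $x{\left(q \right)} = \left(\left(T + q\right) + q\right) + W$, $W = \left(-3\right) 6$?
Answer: $5829$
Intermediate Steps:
$W = -18$
$x{\left(q \right)} = -22 + 2 q$ ($x{\left(q \right)} = \left(\left(-4 + q\right) + q\right) - 18 = \left(-4 + 2 q\right) - 18 = -22 + 2 q$)
$\left(x{\left(-7 \right)} + 123\right) 67 = \left(\left(-22 + 2 \left(-7\right)\right) + 123\right) 67 = \left(\left(-22 - 14\right) + 123\right) 67 = \left(-36 + 123\right) 67 = 87 \cdot 67 = 5829$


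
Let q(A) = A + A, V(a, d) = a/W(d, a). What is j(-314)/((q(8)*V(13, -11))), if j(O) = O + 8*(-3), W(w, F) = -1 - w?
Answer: -65/4 ≈ -16.250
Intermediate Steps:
V(a, d) = a/(-1 - d)
q(A) = 2*A
j(O) = -24 + O (j(O) = O - 24 = -24 + O)
j(-314)/((q(8)*V(13, -11))) = (-24 - 314)/(((2*8)*(-1*13/(1 - 11)))) = -338/(16*(-1*13/(-10))) = -338/(16*(-1*13*(-⅒))) = -338/(16*(13/10)) = -338/104/5 = -338*5/104 = -65/4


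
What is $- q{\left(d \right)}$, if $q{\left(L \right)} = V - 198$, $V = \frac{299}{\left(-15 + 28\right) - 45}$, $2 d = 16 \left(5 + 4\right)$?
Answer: $\frac{6635}{32} \approx 207.34$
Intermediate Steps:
$d = 72$ ($d = \frac{16 \left(5 + 4\right)}{2} = \frac{16 \cdot 9}{2} = \frac{1}{2} \cdot 144 = 72$)
$V = - \frac{299}{32}$ ($V = \frac{299}{13 - 45} = \frac{299}{-32} = 299 \left(- \frac{1}{32}\right) = - \frac{299}{32} \approx -9.3438$)
$q{\left(L \right)} = - \frac{6635}{32}$ ($q{\left(L \right)} = - \frac{299}{32} - 198 = - \frac{6635}{32}$)
$- q{\left(d \right)} = \left(-1\right) \left(- \frac{6635}{32}\right) = \frac{6635}{32}$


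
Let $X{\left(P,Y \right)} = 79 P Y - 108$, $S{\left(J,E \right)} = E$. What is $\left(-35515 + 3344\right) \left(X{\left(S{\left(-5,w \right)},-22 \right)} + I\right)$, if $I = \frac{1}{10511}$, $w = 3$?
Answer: $\frac{1799630973511}{10511} \approx 1.7121 \cdot 10^{8}$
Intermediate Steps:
$X{\left(P,Y \right)} = -108 + 79 P Y$ ($X{\left(P,Y \right)} = 79 P Y - 108 = -108 + 79 P Y$)
$I = \frac{1}{10511} \approx 9.5138 \cdot 10^{-5}$
$\left(-35515 + 3344\right) \left(X{\left(S{\left(-5,w \right)},-22 \right)} + I\right) = \left(-35515 + 3344\right) \left(\left(-108 + 79 \cdot 3 \left(-22\right)\right) + \frac{1}{10511}\right) = - 32171 \left(\left(-108 - 5214\right) + \frac{1}{10511}\right) = - 32171 \left(-5322 + \frac{1}{10511}\right) = \left(-32171\right) \left(- \frac{55939541}{10511}\right) = \frac{1799630973511}{10511}$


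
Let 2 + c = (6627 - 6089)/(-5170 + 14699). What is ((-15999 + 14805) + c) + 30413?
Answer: 278409331/9529 ≈ 29217.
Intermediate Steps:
c = -18520/9529 (c = -2 + (6627 - 6089)/(-5170 + 14699) = -2 + 538/9529 = -18520/9529 ≈ -1.9435)
((-15999 + 14805) + c) + 30413 = ((-15999 + 14805) - 18520/9529) + 30413 = (-1194 - 18520/9529) + 30413 = -11396146/9529 + 30413 = 278409331/9529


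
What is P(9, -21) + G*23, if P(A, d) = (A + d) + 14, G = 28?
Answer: 646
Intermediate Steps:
P(A, d) = 14 + A + d
P(9, -21) + G*23 = (14 + 9 - 21) + 28*23 = 2 + 644 = 646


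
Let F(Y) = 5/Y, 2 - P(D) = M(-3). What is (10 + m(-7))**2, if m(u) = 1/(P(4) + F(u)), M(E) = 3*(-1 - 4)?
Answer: 1315609/12996 ≈ 101.23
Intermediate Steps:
M(E) = -15 (M(E) = 3*(-5) = -15)
P(D) = 17 (P(D) = 2 - 1*(-15) = 2 + 15 = 17)
m(u) = 1/(17 + 5/u)
(10 + m(-7))**2 = (10 - 7/(5 + 17*(-7)))**2 = (10 - 7/(5 - 119))**2 = (10 - 7/(-114))**2 = (10 - 7*(-1/114))**2 = (10 + 7/114)**2 = (1147/114)**2 = 1315609/12996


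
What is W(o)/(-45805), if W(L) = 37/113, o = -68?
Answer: -37/5175965 ≈ -7.1484e-6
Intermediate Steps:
W(L) = 37/113 (W(L) = 37*(1/113) = 37/113)
W(o)/(-45805) = (37/113)/(-45805) = (37/113)*(-1/45805) = -37/5175965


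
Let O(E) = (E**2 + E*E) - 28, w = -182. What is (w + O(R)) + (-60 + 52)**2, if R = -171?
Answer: 58336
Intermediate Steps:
O(E) = -28 + 2*E**2 (O(E) = (E**2 + E**2) - 28 = 2*E**2 - 28 = -28 + 2*E**2)
(w + O(R)) + (-60 + 52)**2 = (-182 + (-28 + 2*(-171)**2)) + (-60 + 52)**2 = (-182 + (-28 + 2*29241)) + (-8)**2 = (-182 + (-28 + 58482)) + 64 = (-182 + 58454) + 64 = 58272 + 64 = 58336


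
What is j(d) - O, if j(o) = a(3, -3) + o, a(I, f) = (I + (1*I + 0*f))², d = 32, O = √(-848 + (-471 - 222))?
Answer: 68 - I*√1541 ≈ 68.0 - 39.256*I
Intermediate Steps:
O = I*√1541 (O = √(-848 - 693) = √(-1541) = I*√1541 ≈ 39.256*I)
a(I, f) = 4*I² (a(I, f) = (I + (I + 0))² = (I + I)² = (2*I)² = 4*I²)
j(o) = 36 + o (j(o) = 4*3² + o = 4*9 + o = 36 + o)
j(d) - O = (36 + 32) - I*√1541 = 68 - I*√1541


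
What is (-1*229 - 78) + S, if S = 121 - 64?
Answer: -250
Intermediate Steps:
S = 57
(-1*229 - 78) + S = (-1*229 - 78) + 57 = (-229 - 78) + 57 = -307 + 57 = -250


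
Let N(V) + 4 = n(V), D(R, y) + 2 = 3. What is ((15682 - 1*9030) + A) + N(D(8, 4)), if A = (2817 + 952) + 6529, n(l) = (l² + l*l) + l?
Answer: 16949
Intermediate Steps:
D(R, y) = 1 (D(R, y) = -2 + 3 = 1)
n(l) = l + 2*l² (n(l) = (l² + l²) + l = 2*l² + l = l + 2*l²)
N(V) = -4 + V*(1 + 2*V)
A = 10298 (A = 3769 + 6529 = 10298)
((15682 - 1*9030) + A) + N(D(8, 4)) = ((15682 - 1*9030) + 10298) + (-4 + 1*(1 + 2*1)) = ((15682 - 9030) + 10298) + (-4 + 1*(1 + 2)) = (6652 + 10298) + (-4 + 1*3) = 16950 + (-4 + 3) = 16950 - 1 = 16949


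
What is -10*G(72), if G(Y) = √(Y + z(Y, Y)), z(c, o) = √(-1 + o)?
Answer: -10*√(72 + √71) ≈ -89.681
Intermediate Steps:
G(Y) = √(Y + √(-1 + Y))
-10*G(72) = -10*√(72 + √(-1 + 72)) = -10*√(72 + √71)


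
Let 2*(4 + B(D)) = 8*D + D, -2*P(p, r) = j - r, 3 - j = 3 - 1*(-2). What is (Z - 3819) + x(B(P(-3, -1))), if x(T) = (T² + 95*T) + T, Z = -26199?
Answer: -482927/16 ≈ -30183.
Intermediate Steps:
j = -2 (j = 3 - (3 - 1*(-2)) = 3 - (3 + 2) = 3 - 1*5 = 3 - 5 = -2)
P(p, r) = 1 + r/2 (P(p, r) = -(-2 - r)/2 = 1 + r/2)
B(D) = -4 + 9*D/2 (B(D) = -4 + (8*D + D)/2 = -4 + (9*D)/2 = -4 + 9*D/2)
x(T) = T² + 96*T
(Z - 3819) + x(B(P(-3, -1))) = (-26199 - 3819) + (-4 + 9*(1 + (½)*(-1))/2)*(96 + (-4 + 9*(1 + (½)*(-1))/2)) = -30018 + (-4 + 9*(1 - ½)/2)*(96 + (-4 + 9*(1 - ½)/2)) = -30018 + (-4 + (9/2)*(½))*(96 + (-4 + (9/2)*(½))) = -30018 + (-4 + 9/4)*(96 + (-4 + 9/4)) = -30018 - 7*(96 - 7/4)/4 = -30018 - 7/4*377/4 = -30018 - 2639/16 = -482927/16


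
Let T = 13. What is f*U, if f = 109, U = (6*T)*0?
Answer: 0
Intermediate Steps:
U = 0 (U = (6*13)*0 = 78*0 = 0)
f*U = 109*0 = 0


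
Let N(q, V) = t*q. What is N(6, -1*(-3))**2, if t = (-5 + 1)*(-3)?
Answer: 5184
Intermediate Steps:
t = 12 (t = -4*(-3) = 12)
N(q, V) = 12*q
N(6, -1*(-3))**2 = (12*6)**2 = 72**2 = 5184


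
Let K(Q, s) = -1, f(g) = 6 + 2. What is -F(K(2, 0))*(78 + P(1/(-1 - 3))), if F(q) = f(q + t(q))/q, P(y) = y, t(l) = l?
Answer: 622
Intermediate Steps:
f(g) = 8
F(q) = 8/q
-F(K(2, 0))*(78 + P(1/(-1 - 3))) = -8/(-1)*(78 + 1/(-1 - 3)) = -8*(-1)*(78 + 1/(-4)) = -(-8)*(78 - ¼) = -(-8)*311/4 = -1*(-622) = 622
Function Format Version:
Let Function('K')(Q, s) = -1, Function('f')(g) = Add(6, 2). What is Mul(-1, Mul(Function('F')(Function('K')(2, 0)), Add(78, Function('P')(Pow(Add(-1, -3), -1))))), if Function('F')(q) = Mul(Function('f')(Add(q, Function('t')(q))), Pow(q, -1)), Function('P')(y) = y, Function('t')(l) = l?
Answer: 622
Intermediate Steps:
Function('f')(g) = 8
Function('F')(q) = Mul(8, Pow(q, -1))
Mul(-1, Mul(Function('F')(Function('K')(2, 0)), Add(78, Function('P')(Pow(Add(-1, -3), -1))))) = Mul(-1, Mul(Mul(8, Pow(-1, -1)), Add(78, Pow(Add(-1, -3), -1)))) = Mul(-1, Mul(Mul(8, -1), Add(78, Pow(-4, -1)))) = Mul(-1, Mul(-8, Add(78, Rational(-1, 4)))) = Mul(-1, Mul(-8, Rational(311, 4))) = Mul(-1, -622) = 622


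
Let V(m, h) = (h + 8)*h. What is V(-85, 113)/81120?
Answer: 13673/81120 ≈ 0.16855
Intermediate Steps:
V(m, h) = h*(8 + h) (V(m, h) = (8 + h)*h = h*(8 + h))
V(-85, 113)/81120 = (113*(8 + 113))/81120 = (113*121)*(1/81120) = 13673*(1/81120) = 13673/81120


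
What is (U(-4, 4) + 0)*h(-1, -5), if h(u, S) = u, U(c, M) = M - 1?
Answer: -3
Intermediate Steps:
U(c, M) = -1 + M
(U(-4, 4) + 0)*h(-1, -5) = ((-1 + 4) + 0)*(-1) = (3 + 0)*(-1) = 3*(-1) = -3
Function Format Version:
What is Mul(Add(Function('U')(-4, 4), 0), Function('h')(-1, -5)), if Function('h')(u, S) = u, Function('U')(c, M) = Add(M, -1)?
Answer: -3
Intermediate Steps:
Function('U')(c, M) = Add(-1, M)
Mul(Add(Function('U')(-4, 4), 0), Function('h')(-1, -5)) = Mul(Add(Add(-1, 4), 0), -1) = Mul(Add(3, 0), -1) = Mul(3, -1) = -3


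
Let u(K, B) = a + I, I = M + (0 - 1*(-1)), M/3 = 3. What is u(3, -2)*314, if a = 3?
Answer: 4082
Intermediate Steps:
M = 9 (M = 3*3 = 9)
I = 10 (I = 9 + (0 - 1*(-1)) = 9 + (0 + 1) = 9 + 1 = 10)
u(K, B) = 13 (u(K, B) = 3 + 10 = 13)
u(3, -2)*314 = 13*314 = 4082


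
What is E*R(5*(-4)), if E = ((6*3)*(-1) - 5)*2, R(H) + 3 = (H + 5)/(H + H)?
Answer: 483/4 ≈ 120.75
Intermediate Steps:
R(H) = -3 + (5 + H)/(2*H) (R(H) = -3 + (H + 5)/(H + H) = -3 + (5 + H)/((2*H)) = -3 + (5 + H)*(1/(2*H)) = -3 + (5 + H)/(2*H))
E = -46 (E = (18*(-1) - 5)*2 = (-18 - 5)*2 = -23*2 = -46)
E*R(5*(-4)) = -115*(1 - 5*(-4))/(5*(-4)) = -115*(1 - 1*(-20))/(-20) = -115*(-1)*(1 + 20)/20 = -115*(-1)*21/20 = -46*(-21/8) = 483/4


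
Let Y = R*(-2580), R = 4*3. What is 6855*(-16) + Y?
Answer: -140640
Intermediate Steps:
R = 12
Y = -30960 (Y = 12*(-2580) = -30960)
6855*(-16) + Y = 6855*(-16) - 30960 = -109680 - 30960 = -140640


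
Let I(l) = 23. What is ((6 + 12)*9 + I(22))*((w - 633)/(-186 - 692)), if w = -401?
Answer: 95645/439 ≈ 217.87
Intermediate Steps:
((6 + 12)*9 + I(22))*((w - 633)/(-186 - 692)) = ((6 + 12)*9 + 23)*((-401 - 633)/(-186 - 692)) = (18*9 + 23)*(-1034/(-878)) = (162 + 23)*(-1034*(-1/878)) = 185*(517/439) = 95645/439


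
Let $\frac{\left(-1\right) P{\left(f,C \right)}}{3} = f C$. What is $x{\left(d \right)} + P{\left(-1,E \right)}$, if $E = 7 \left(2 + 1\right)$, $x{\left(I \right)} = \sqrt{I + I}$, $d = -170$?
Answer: $63 + 2 i \sqrt{85} \approx 63.0 + 18.439 i$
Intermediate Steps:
$x{\left(I \right)} = \sqrt{2} \sqrt{I}$ ($x{\left(I \right)} = \sqrt{2 I} = \sqrt{2} \sqrt{I}$)
$E = 21$ ($E = 7 \cdot 3 = 21$)
$P{\left(f,C \right)} = - 3 C f$ ($P{\left(f,C \right)} = - 3 f C = - 3 C f$)
$x{\left(d \right)} + P{\left(-1,E \right)} = \sqrt{2} \sqrt{-170} - 63 \left(-1\right) = \sqrt{2} i \sqrt{170} + 63 = 2 i \sqrt{85} + 63 = 63 + 2 i \sqrt{85}$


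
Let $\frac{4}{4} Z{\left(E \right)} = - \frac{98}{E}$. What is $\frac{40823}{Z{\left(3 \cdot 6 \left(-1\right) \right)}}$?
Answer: $\frac{367407}{49} \approx 7498.1$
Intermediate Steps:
$Z{\left(E \right)} = - \frac{98}{E}$
$\frac{40823}{Z{\left(3 \cdot 6 \left(-1\right) \right)}} = \frac{40823}{\left(-98\right) \frac{1}{3 \cdot 6 \left(-1\right)}} = \frac{40823}{\left(-98\right) \frac{1}{18 \left(-1\right)}} = \frac{40823}{\left(-98\right) \frac{1}{-18}} = \frac{40823}{\left(-98\right) \left(- \frac{1}{18}\right)} = \frac{40823}{\frac{49}{9}} = 40823 \cdot \frac{9}{49} = \frac{367407}{49}$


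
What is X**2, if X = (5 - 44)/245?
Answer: 1521/60025 ≈ 0.025339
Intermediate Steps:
X = -39/245 (X = -39*1/245 = -39/245 ≈ -0.15918)
X**2 = (-39/245)**2 = 1521/60025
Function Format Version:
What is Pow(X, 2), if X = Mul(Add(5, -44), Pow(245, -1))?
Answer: Rational(1521, 60025) ≈ 0.025339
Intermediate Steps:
X = Rational(-39, 245) (X = Mul(-39, Rational(1, 245)) = Rational(-39, 245) ≈ -0.15918)
Pow(X, 2) = Pow(Rational(-39, 245), 2) = Rational(1521, 60025)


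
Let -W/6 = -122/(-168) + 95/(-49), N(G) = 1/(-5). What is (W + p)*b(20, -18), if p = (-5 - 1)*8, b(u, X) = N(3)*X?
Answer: -35919/245 ≈ -146.61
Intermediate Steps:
N(G) = -1/5
b(u, X) = -X/5
p = -48 (p = -6*8 = -48)
W = 713/98 (W = -6*(-122/(-168) + 95/(-49)) = -6*(-122*(-1/168) + 95*(-1/49)) = -6*(61/84 - 95/49) = -6*(-713/588) = 713/98 ≈ 7.2755)
(W + p)*b(20, -18) = (713/98 - 48)*(-1/5*(-18)) = -3991/98*18/5 = -35919/245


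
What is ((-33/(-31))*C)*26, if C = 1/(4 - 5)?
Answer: -858/31 ≈ -27.677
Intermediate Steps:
C = -1 (C = 1/(-1) = -1)
((-33/(-31))*C)*26 = (-33/(-31)*(-1))*26 = (-33*(-1/31)*(-1))*26 = ((33/31)*(-1))*26 = -33/31*26 = -858/31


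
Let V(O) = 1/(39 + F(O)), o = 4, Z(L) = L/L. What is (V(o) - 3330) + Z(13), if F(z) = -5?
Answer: -113185/34 ≈ -3329.0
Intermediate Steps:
Z(L) = 1
V(O) = 1/34 (V(O) = 1/(39 - 5) = 1/34)
(V(o) - 3330) + Z(13) = (1/34 - 3330) + 1 = -113219/34 + 1 = -113185/34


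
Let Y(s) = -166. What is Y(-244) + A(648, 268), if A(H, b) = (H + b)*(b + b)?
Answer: 490810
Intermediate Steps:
A(H, b) = 2*b*(H + b) (A(H, b) = (H + b)*(2*b) = 2*b*(H + b))
Y(-244) + A(648, 268) = -166 + 2*268*(648 + 268) = -166 + 2*268*916 = -166 + 490976 = 490810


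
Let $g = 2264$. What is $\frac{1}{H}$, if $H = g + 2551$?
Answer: $\frac{1}{4815} \approx 0.00020768$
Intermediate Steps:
$H = 4815$ ($H = 2264 + 2551 = 4815$)
$\frac{1}{H} = \frac{1}{4815}$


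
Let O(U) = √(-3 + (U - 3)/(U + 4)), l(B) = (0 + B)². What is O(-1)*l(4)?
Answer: 16*I*√39/3 ≈ 33.307*I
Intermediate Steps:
l(B) = B²
O(U) = √(-3 + (-3 + U)/(4 + U))
O(-1)*l(4) = √((-15 - 2*(-1))/(4 - 1))*4² = √((-15 + 2)/3)*16 = √((⅓)*(-13))*16 = √(-13/3)*16 = (I*√39/3)*16 = 16*I*√39/3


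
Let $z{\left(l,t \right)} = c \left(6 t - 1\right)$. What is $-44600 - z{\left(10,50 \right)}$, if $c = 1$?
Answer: $-44899$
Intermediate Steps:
$z{\left(l,t \right)} = -1 + 6 t$ ($z{\left(l,t \right)} = 1 \left(6 t - 1\right) = 1 \left(-1 + 6 t\right) = -1 + 6 t$)
$-44600 - z{\left(10,50 \right)} = -44600 - \left(-1 + 6 \cdot 50\right) = -44600 - \left(-1 + 300\right) = -44600 - 299 = -44899$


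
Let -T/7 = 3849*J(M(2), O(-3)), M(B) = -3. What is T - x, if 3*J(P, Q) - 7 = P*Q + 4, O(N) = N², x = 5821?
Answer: 137875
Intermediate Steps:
J(P, Q) = 11/3 + P*Q/3 (J(P, Q) = 7/3 + (P*Q + 4)/3 = 7/3 + (4 + P*Q)/3 = 7/3 + (4/3 + P*Q/3) = 11/3 + P*Q/3)
T = 143696 (T = -26943*(11/3 + (⅓)*(-3)*(-3)²) = -26943*(11/3 + (⅓)*(-3)*9) = -26943*(11/3 - 9) = -26943*(-16)/3 = -7*(-20528) = 143696)
T - x = 143696 - 1*5821 = 143696 - 5821 = 137875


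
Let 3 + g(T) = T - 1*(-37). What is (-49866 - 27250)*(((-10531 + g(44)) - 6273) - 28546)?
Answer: 3491195552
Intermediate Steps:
g(T) = 34 + T (g(T) = -3 + (T - 1*(-37)) = -3 + (T + 37) = -3 + (37 + T) = 34 + T)
(-49866 - 27250)*(((-10531 + g(44)) - 6273) - 28546) = (-49866 - 27250)*(((-10531 + (34 + 44)) - 6273) - 28546) = -77116*(((-10531 + 78) - 6273) - 28546) = -77116*((-10453 - 6273) - 28546) = -77116*(-16726 - 28546) = -77116*(-45272) = 3491195552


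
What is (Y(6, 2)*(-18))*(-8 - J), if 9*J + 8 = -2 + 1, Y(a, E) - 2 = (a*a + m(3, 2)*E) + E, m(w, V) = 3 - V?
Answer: 5292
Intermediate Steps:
Y(a, E) = 2 + a² + 2*E (Y(a, E) = 2 + ((a*a + (3 - 1*2)*E) + E) = 2 + ((a² + (3 - 2)*E) + E) = 2 + ((a² + 1*E) + E) = 2 + ((a² + E) + E) = 2 + ((E + a²) + E) = 2 + (a² + 2*E) = 2 + a² + 2*E)
J = -1 (J = -8/9 + (-2 + 1)/9 = -8/9 + (⅑)*(-1) = -8/9 - ⅑ = -1)
(Y(6, 2)*(-18))*(-8 - J) = ((2 + 6² + 2*2)*(-18))*(-8 - 1*(-1)) = ((2 + 36 + 4)*(-18))*(-8 + 1) = (42*(-18))*(-7) = -756*(-7) = 5292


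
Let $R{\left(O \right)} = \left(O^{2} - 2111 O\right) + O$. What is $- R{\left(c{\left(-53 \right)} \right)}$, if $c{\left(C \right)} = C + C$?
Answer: $-234896$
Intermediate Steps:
$c{\left(C \right)} = 2 C$
$R{\left(O \right)} = O^{2} - 2110 O$
$- R{\left(c{\left(-53 \right)} \right)} = - 2 \left(-53\right) \left(-2110 + 2 \left(-53\right)\right) = - \left(-106\right) \left(-2110 - 106\right) = - \left(-106\right) \left(-2216\right) = \left(-1\right) 234896 = -234896$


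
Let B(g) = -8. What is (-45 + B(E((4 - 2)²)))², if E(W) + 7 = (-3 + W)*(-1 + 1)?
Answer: 2809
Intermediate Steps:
E(W) = -7 (E(W) = -7 + (-3 + W)*(-1 + 1) = -7 + (-3 + W)*0 = -7 + 0 = -7)
(-45 + B(E((4 - 2)²)))² = (-45 - 8)² = (-53)² = 2809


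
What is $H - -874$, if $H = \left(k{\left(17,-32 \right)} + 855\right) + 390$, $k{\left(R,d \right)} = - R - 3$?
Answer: $2099$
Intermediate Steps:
$k{\left(R,d \right)} = -3 - R$
$H = 1225$ ($H = \left(\left(-3 - 17\right) + 855\right) + 390 = \left(-20 + 855\right) + 390 = 835 + 390 = 1225$)
$H - -874 = 1225 - -874 = 1225 + 874 = 2099$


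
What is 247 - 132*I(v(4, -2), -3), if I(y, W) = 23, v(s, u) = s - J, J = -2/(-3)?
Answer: -2789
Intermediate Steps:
J = ⅔ (J = -2*(-⅓) = ⅔ ≈ 0.66667)
v(s, u) = -⅔ + s (v(s, u) = s - 1*⅔ = s - ⅔ = -⅔ + s)
247 - 132*I(v(4, -2), -3) = 247 - 132*23 = 247 - 3036 = -2789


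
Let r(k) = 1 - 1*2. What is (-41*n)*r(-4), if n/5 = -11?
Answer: -2255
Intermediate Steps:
r(k) = -1 (r(k) = 1 - 2 = -1)
n = -55 (n = 5*(-11) = -55)
(-41*n)*r(-4) = -41*(-55)*(-1) = 2255*(-1) = -2255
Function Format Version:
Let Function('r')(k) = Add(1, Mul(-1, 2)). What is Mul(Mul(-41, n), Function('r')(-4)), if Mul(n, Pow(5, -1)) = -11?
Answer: -2255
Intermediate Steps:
Function('r')(k) = -1 (Function('r')(k) = Add(1, -2) = -1)
n = -55 (n = Mul(5, -11) = -55)
Mul(Mul(-41, n), Function('r')(-4)) = Mul(Mul(-41, -55), -1) = Mul(2255, -1) = -2255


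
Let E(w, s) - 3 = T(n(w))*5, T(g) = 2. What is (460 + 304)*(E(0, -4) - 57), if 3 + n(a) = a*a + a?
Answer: -33616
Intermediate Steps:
n(a) = -3 + a + a² (n(a) = -3 + (a*a + a) = -3 + (a² + a) = -3 + (a + a²) = -3 + a + a²)
E(w, s) = 13 (E(w, s) = 3 + 2*5 = 3 + 10 = 13)
(460 + 304)*(E(0, -4) - 57) = (460 + 304)*(13 - 57) = 764*(-44) = -33616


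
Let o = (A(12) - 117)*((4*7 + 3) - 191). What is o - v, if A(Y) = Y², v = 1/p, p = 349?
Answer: -1507681/349 ≈ -4320.0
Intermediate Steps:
v = 1/349 ≈ 0.0028653
o = -4320 (o = (12² - 117)*((4*7 + 3) - 191) = (144 - 117)*((28 + 3) - 191) = 27*(31 - 191) = 27*(-160) = -4320)
o - v = -4320 - 1*1/349 = -4320 - 1/349 = -1507681/349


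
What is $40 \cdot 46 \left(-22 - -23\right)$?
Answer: $1840$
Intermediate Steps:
$40 \cdot 46 \left(-22 - -23\right) = 1840 \left(-22 + 23\right) = 1840 \cdot 1 = 1840$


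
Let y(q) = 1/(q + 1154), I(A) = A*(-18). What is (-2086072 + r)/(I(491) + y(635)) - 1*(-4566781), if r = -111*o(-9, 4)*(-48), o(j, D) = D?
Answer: 72209894834001/15811181 ≈ 4.5670e+6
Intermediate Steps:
I(A) = -18*A
y(q) = 1/(1154 + q)
r = 21312 (r = -111*4*(-48) = -444*(-48) = 21312)
(-2086072 + r)/(I(491) + y(635)) - 1*(-4566781) = (-2086072 + 21312)/(-18*491 + 1/(1154 + 635)) - 1*(-4566781) = -2064760/(-8838 + 1/1789) + 4566781 = -2064760/(-15811181/1789) + 4566781 = -2064760*(-1789/15811181) + 4566781 = 3693855640/15811181 + 4566781 = 72209894834001/15811181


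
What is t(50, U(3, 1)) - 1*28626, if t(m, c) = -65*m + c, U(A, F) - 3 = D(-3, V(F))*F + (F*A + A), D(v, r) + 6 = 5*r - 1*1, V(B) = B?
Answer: -31869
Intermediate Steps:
D(v, r) = -7 + 5*r (D(v, r) = -6 + (5*r - 1*1) = -6 + (5*r - 1) = -6 + (-1 + 5*r) = -7 + 5*r)
U(A, F) = 3 + A + A*F + F*(-7 + 5*F) (U(A, F) = 3 + ((-7 + 5*F)*F + (F*A + A)) = 3 + (F*(-7 + 5*F) + (A*F + A)) = 3 + (F*(-7 + 5*F) + (A + A*F)) = 3 + (A + A*F + F*(-7 + 5*F)) = 3 + A + A*F + F*(-7 + 5*F))
t(m, c) = c - 65*m
t(50, U(3, 1)) - 1*28626 = ((3 + 3 + 3*1 + 1*(-7 + 5*1)) - 65*50) - 1*28626 = ((3 + 3 + 3 + 1*(-7 + 5)) - 3250) - 28626 = ((3 + 3 + 3 + 1*(-2)) - 3250) - 28626 = ((3 + 3 + 3 - 2) - 3250) - 28626 = (7 - 3250) - 28626 = -3243 - 28626 = -31869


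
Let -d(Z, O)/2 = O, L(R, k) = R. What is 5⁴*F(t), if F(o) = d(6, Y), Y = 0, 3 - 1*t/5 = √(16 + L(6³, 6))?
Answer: 0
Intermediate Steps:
t = 15 - 10*√58 (t = 15 - 5*√(16 + 6³) = 15 - 5*√(16 + 216) = 15 - 10*√58 ≈ -61.158)
d(Z, O) = -2*O
F(o) = 0 (F(o) = -2*0 = 0)
5⁴*F(t) = 5⁴*0 = 625*0 = 0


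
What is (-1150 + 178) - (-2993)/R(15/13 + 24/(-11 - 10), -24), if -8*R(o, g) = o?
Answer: -2179876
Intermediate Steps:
R(o, g) = -o/8
(-1150 + 178) - (-2993)/R(15/13 + 24/(-11 - 10), -24) = (-1150 + 178) - (-2993)/((-(15/13 + 24/(-11 - 10))/8)) = -972 - (-2993)/((-(15*(1/13) + 24/(-21))/8)) = -972 - (-2993)/((-(15/13 + 24*(-1/21))/8)) = -972 - (-2993)/((-(15/13 - 8/7)/8)) = -972 - (-2993)/((-⅛*1/91)) = -972 - (-2993)/(-1/728) = -972 - (-2993)*(-728) = -972 - 1*2178904 = -972 - 2178904 = -2179876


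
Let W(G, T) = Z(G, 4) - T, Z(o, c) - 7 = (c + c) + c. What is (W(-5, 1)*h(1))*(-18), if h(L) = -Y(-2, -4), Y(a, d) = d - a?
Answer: -648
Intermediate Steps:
Z(o, c) = 7 + 3*c (Z(o, c) = 7 + ((c + c) + c) = 7 + (2*c + c) = 7 + 3*c)
W(G, T) = 19 - T (W(G, T) = (7 + 3*4) - T = (7 + 12) - T = 19 - T)
h(L) = 2 (h(L) = -(-4 - 1*(-2)) = -(-4 + 2) = -1*(-2) = 2)
(W(-5, 1)*h(1))*(-18) = ((19 - 1*1)*2)*(-18) = ((19 - 1)*2)*(-18) = (18*2)*(-18) = 36*(-18) = -648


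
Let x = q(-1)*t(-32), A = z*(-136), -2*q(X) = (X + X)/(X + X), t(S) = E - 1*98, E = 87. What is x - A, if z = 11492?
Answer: 3125835/2 ≈ 1.5629e+6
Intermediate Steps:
t(S) = -11 (t(S) = 87 - 1*98 = 87 - 98 = -11)
q(X) = -½ (q(X) = -(X + X)/(2*(X + X)) = -2*X/(2*(2*X)) = -2*X*1/(2*X)/2 = -½*1 = -½)
A = -1562912 (A = 11492*(-136) = -1562912)
x = 11/2 (x = -½*(-11) = 11/2 ≈ 5.5000)
x - A = 11/2 - 1*(-1562912) = 11/2 + 1562912 = 3125835/2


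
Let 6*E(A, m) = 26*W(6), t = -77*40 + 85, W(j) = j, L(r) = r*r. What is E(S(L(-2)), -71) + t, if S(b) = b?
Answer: -2969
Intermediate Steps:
L(r) = r**2
t = -2995 (t = -3080 + 85 = -2995)
E(A, m) = 26 (E(A, m) = (26*6)/6 = (1/6)*156 = 26)
E(S(L(-2)), -71) + t = 26 - 2995 = -2969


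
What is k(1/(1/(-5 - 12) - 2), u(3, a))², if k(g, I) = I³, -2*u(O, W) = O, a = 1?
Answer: 729/64 ≈ 11.391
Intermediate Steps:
u(O, W) = -O/2
k(1/(1/(-5 - 12) - 2), u(3, a))² = ((-½*3)³)² = ((-3/2)³)² = (-27/8)² = 729/64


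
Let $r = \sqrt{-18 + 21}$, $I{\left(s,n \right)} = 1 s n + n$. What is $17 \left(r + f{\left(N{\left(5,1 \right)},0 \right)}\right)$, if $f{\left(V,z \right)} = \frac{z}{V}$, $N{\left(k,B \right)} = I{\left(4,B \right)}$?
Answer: $17 \sqrt{3} \approx 29.445$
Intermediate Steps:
$I{\left(s,n \right)} = n + n s$ ($I{\left(s,n \right)} = s n + n = n s + n = n + n s$)
$N{\left(k,B \right)} = 5 B$ ($N{\left(k,B \right)} = B \left(1 + 4\right) = B 5 = 5 B$)
$r = \sqrt{3} \approx 1.732$
$17 \left(r + f{\left(N{\left(5,1 \right)},0 \right)}\right) = 17 \left(\sqrt{3} + \frac{0}{5 \cdot 1}\right) = 17 \left(\sqrt{3} + \frac{0}{5}\right) = 17 \left(\sqrt{3} + 0 \cdot \frac{1}{5}\right) = 17 \left(\sqrt{3} + 0\right) = 17 \sqrt{3}$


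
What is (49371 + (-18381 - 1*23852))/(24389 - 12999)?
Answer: 3569/5695 ≈ 0.62669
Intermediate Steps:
(49371 + (-18381 - 1*23852))/(24389 - 12999) = (49371 + (-18381 - 23852))/11390 = (49371 - 42233)*(1/11390) = 7138*(1/11390) = 3569/5695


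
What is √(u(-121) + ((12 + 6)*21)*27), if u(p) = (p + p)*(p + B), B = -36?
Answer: 10*√482 ≈ 219.54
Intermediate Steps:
u(p) = 2*p*(-36 + p) (u(p) = (p + p)*(p - 36) = (2*p)*(-36 + p) = 2*p*(-36 + p))
√(u(-121) + ((12 + 6)*21)*27) = √(2*(-121)*(-36 - 121) + ((12 + 6)*21)*27) = √(2*(-121)*(-157) + (18*21)*27) = √(37994 + 378*27) = √(37994 + 10206) = √48200 = 10*√482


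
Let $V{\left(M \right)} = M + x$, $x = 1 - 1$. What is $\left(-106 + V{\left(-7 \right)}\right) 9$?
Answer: $-1017$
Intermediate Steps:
$x = 0$ ($x = 1 - 1 = 0$)
$V{\left(M \right)} = M$ ($V{\left(M \right)} = M + 0 = M$)
$\left(-106 + V{\left(-7 \right)}\right) 9 = \left(-106 - 7\right) 9 = \left(-113\right) 9 = -1017$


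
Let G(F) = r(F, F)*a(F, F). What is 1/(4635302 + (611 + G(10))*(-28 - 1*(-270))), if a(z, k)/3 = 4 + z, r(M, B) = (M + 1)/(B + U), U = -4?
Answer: 1/4801798 ≈ 2.0826e-7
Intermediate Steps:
r(M, B) = (1 + M)/(-4 + B) (r(M, B) = (M + 1)/(B - 4) = (1 + M)/(-4 + B))
a(z, k) = 12 + 3*z (a(z, k) = 3*(4 + z) = 12 + 3*z)
G(F) = (1 + F)*(12 + 3*F)/(-4 + F) (G(F) = ((1 + F)/(-4 + F))*(12 + 3*F) = (1 + F)*(12 + 3*F)/(-4 + F))
1/(4635302 + (611 + G(10))*(-28 - 1*(-270))) = 1/(4635302 + (611 + 3*(1 + 10)*(4 + 10)/(-4 + 10))*(-28 - 1*(-270))) = 1/(4635302 + (611 + 3*11*14/6)*(-28 + 270)) = 1/(4635302 + (611 + 3*(⅙)*11*14)*242) = 1/(4635302 + (611 + 77)*242) = 1/(4635302 + 688*242) = 1/(4635302 + 166496) = 1/4801798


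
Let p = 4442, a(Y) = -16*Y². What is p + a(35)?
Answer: -15158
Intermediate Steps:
p + a(35) = 4442 - 16*35² = 4442 - 16*1225 = 4442 - 19600 = -15158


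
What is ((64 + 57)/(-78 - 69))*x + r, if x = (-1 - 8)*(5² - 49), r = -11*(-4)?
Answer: -6556/49 ≈ -133.80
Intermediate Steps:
r = 44
x = 216 (x = -9*(25 - 49) = -9*(-24) = 216)
((64 + 57)/(-78 - 69))*x + r = ((64 + 57)/(-78 - 69))*216 + 44 = (121/(-147))*216 + 44 = (121*(-1/147))*216 + 44 = -121/147*216 + 44 = -8712/49 + 44 = -6556/49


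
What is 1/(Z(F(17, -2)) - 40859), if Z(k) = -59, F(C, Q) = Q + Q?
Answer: -1/40918 ≈ -2.4439e-5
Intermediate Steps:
F(C, Q) = 2*Q
1/(Z(F(17, -2)) - 40859) = 1/(-59 - 40859) = 1/(-40918) = -1/40918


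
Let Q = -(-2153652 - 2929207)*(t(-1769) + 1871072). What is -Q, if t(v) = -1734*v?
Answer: -25101790662962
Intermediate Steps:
Q = 25101790662962 (Q = -(-2153652 - 2929207)*(-1734*(-1769) + 1871072) = -(-5082859)*(3067446 + 1871072) = -(-5082859)*4938518 = -1*(-25101790662962) = 25101790662962)
-Q = -1*25101790662962 = -25101790662962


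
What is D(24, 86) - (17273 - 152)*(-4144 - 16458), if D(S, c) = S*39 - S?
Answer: 352727754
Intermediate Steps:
D(S, c) = 38*S (D(S, c) = 39*S - S = 38*S)
D(24, 86) - (17273 - 152)*(-4144 - 16458) = 38*24 - (17273 - 152)*(-4144 - 16458) = 912 - 17121*(-20602) = 912 - 1*(-352726842) = 912 + 352726842 = 352727754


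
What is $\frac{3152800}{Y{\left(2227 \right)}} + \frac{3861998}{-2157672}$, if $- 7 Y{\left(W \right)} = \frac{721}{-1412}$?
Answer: $\frac{4802711847916703}{111120108} \approx 4.3221 \cdot 10^{7}$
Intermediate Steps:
$Y{\left(W \right)} = \frac{103}{1412}$ ($Y{\left(W \right)} = - \frac{721 \frac{1}{-1412}}{7} = - \frac{721 \left(- \frac{1}{1412}\right)}{7} = \left(- \frac{1}{7}\right) \left(- \frac{721}{1412}\right) = \frac{103}{1412}$)
$\frac{3152800}{Y{\left(2227 \right)}} + \frac{3861998}{-2157672} = \frac{3152800}{\frac{103}{1412}} + \frac{3861998}{-2157672} = 3152800 \cdot \frac{1412}{103} + 3861998 \left(- \frac{1}{2157672}\right) = \frac{4451753600}{103} - \frac{1930999}{1078836} = \frac{4802711847916703}{111120108}$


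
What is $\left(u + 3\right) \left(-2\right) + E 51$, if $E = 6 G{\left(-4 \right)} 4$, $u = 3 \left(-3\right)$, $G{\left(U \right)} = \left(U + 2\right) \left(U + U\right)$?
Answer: $19596$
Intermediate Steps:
$G{\left(U \right)} = 2 U \left(2 + U\right)$ ($G{\left(U \right)} = \left(2 + U\right) 2 U = 2 U \left(2 + U\right)$)
$u = -9$
$E = 384$ ($E = 6 \cdot 2 \left(-4\right) \left(2 - 4\right) 4 = 6 \cdot 2 \left(-4\right) \left(-2\right) 4 = 6 \cdot 16 \cdot 4 = 96 \cdot 4 = 384$)
$\left(u + 3\right) \left(-2\right) + E 51 = \left(-9 + 3\right) \left(-2\right) + 384 \cdot 51 = \left(-6\right) \left(-2\right) + 19584 = 12 + 19584 = 19596$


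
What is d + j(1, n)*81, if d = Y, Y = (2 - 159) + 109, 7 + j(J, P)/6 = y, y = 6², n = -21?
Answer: 14046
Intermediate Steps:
y = 36
j(J, P) = 174 (j(J, P) = -42 + 6*36 = -42 + 216 = 174)
Y = -48 (Y = -157 + 109 = -48)
d = -48
d + j(1, n)*81 = -48 + 174*81 = -48 + 14094 = 14046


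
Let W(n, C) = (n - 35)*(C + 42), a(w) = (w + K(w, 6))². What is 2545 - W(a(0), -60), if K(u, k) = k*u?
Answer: 1915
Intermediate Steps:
a(w) = 49*w² (a(w) = (w + 6*w)² = (7*w)² = 49*w²)
W(n, C) = (-35 + n)*(42 + C)
2545 - W(a(0), -60) = 2545 - (-1470 - 35*(-60) + 42*(49*0²) - 2940*0²) = 2545 - (-1470 + 2100 + 42*(49*0) - 2940*0) = 2545 - (-1470 + 2100 + 42*0 - 60*0) = 2545 - (-1470 + 2100 + 0 + 0) = 2545 - 1*630 = 2545 - 630 = 1915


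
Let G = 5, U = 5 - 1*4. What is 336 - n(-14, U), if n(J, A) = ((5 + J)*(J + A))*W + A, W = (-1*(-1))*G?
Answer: -250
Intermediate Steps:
U = 1 (U = 5 - 4 = 1)
W = 5 (W = -1*(-1)*5 = 1*5 = 5)
n(J, A) = A + 5*(5 + J)*(A + J) (n(J, A) = ((5 + J)*(J + A))*5 + A = ((5 + J)*(A + J))*5 + A = 5*(5 + J)*(A + J) + A = A + 5*(5 + J)*(A + J))
336 - n(-14, U) = 336 - (5*(-14)**2 + 25*(-14) + 26*1 + 5*1*(-14)) = 336 - (5*196 - 350 + 26 - 70) = 336 - (980 - 350 + 26 - 70) = 336 - 1*586 = 336 - 586 = -250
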